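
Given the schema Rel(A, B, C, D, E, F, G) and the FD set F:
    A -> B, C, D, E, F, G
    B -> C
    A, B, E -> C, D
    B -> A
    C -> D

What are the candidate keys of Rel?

{A}, {B}

Closure of {A} is {A, B, C, D, E, F, G}, the whole schema; {A} is a candidate key.
Closure of {B} is {A, B, C, D, E, F, G}, the whole schema; {B} is a candidate key.
Any other superkey properly contains one of these, so there are no further candidate keys.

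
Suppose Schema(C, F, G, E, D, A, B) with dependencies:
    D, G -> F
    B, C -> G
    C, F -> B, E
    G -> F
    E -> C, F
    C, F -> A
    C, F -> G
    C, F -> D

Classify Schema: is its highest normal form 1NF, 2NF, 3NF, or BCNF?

3NF

Candidate keys: {B, C}, {C, F}, {C, G}, {E}. Prime attributes: {B, C, E, F, G}.
D, G -> F: {D, G}⁺ = {D, F, G}, which is not all of the attributes, so the left side is not a superkey — BCNF is violated.
Its right-hand attributes {F} are all prime, as are those of every other non-superkey FD — the relation is in 3NF.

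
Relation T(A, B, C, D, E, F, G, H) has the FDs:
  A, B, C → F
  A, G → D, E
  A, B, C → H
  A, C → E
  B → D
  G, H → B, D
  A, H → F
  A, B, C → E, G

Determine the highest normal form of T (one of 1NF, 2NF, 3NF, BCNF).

Candidate keys: {A, B, C}, {A, C, G, H}. Prime attributes: {A, B, C, G, H}.
For A, G → D, E we have {A, G}⁺ = {A, D, E, G}; {A, G} is not a superkey, so BCNF fails.
Because {D, E} are non-prime and the left side of A, G → D, E is not a superkey, the relation is not in 3NF.
{B} is a proper subset of the key {A, B, C}, and {B}⁺ contains the non-prime attribute {D} — a partial dependency, so 2NF is violated.

1NF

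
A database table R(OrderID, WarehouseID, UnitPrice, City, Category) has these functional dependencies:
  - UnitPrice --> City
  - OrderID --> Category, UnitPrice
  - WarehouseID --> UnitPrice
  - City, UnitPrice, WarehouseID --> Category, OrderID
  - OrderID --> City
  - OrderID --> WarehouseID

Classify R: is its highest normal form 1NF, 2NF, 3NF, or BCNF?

Candidate keys: {OrderID}, {WarehouseID}. Prime attributes: {OrderID, WarehouseID}.
UnitPrice --> City: {UnitPrice}⁺ = {City, UnitPrice}, which is not all of the attributes, so the left side is not a superkey — BCNF is violated.
UnitPrice --> City determines the non-prime attribute {City} from a non-superkey — 3NF is violated.
All keys have size 1, which rules out partial dependencies — 2NF is satisfied.

2NF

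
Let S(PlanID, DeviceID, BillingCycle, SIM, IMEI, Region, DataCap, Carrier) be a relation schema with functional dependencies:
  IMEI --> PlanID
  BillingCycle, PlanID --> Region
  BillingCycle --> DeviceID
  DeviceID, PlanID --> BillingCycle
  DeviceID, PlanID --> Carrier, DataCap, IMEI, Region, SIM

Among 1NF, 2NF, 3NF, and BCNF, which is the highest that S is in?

3NF

Candidate keys: {BillingCycle, IMEI}, {BillingCycle, PlanID}, {DeviceID, IMEI}, {DeviceID, PlanID}. Prime attributes: {BillingCycle, DeviceID, IMEI, PlanID}.
IMEI --> PlanID: {IMEI}⁺ = {IMEI, PlanID}, which is not all of the attributes, so the left side is not a superkey — BCNF is violated.
Its right-hand attributes {PlanID} are all prime, as are those of every other non-superkey FD — the relation is in 3NF.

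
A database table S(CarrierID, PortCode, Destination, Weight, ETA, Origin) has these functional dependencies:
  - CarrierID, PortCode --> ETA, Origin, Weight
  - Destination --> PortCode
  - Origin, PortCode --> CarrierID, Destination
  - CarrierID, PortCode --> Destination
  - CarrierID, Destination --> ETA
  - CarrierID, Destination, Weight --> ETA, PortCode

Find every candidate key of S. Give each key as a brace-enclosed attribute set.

{CarrierID, Destination}, {CarrierID, PortCode}, {Destination, Origin}, {Origin, PortCode}

Closure of {CarrierID, Destination} is {CarrierID, Destination, ETA, Origin, PortCode, Weight}, the whole schema; {CarrierID, Destination} is a candidate key.
Closure of {CarrierID, PortCode} is {CarrierID, Destination, ETA, Origin, PortCode, Weight}, the whole schema; {CarrierID, PortCode} is a candidate key.
Closure of {Destination, Origin} is {CarrierID, Destination, ETA, Origin, PortCode, Weight}, the whole schema; {Destination, Origin} is a candidate key.
Closure of {Origin, PortCode} is {CarrierID, Destination, ETA, Origin, PortCode, Weight}, the whole schema; {Origin, PortCode} is a candidate key.
Any other superkey properly contains one of these, so there are no further candidate keys.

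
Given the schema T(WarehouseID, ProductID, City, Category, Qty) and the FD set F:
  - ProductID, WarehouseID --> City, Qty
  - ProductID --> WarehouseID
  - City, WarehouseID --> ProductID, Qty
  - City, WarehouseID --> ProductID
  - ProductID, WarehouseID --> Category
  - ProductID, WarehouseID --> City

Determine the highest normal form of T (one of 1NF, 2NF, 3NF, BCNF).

BCNF

Candidate keys: {City, WarehouseID}, {ProductID}. Prime attributes: {City, ProductID, WarehouseID}.
Each dependency's left side is a superkey — BCNF holds.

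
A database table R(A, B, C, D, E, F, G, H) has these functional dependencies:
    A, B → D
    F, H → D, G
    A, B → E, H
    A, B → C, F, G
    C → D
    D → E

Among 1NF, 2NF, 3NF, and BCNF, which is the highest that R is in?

Candidate key: {A, B}. Prime attributes: {A, B}.
F, H → D, G: {F, H}⁺ = {D, E, F, G, H}, which is not all of the attributes, so the left side is not a superkey — BCNF is violated.
Because {D, G} are non-prime and the left side of F, H → D, G is not a superkey, the relation is not in 3NF.
Checking every proper subset of each key, none determines a non-prime attribute — 2NF is satisfied.

2NF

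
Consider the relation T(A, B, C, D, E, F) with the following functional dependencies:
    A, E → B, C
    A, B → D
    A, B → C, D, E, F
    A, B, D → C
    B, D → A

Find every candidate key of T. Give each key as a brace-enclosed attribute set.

{A, B}⁺ = {A, B, C, D, E, F} — all of the relation — so {A, B} is a candidate key.
{A, E}⁺ = {A, B, C, D, E, F} — all of the relation — so {A, E} is a candidate key.
{B, D}⁺ = {A, B, C, D, E, F} — all of the relation — so {B, D} is a candidate key.
Any other superkey properly contains one of these, so there are no further candidate keys.

{A, B}, {A, E}, {B, D}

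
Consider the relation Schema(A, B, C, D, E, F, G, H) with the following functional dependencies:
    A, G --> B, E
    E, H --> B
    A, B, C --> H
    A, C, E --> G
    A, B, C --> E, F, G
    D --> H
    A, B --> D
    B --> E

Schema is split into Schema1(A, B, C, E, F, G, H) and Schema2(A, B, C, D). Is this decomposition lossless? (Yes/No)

Yes

Common attributes: {A, B, C}; their closure is {A, B, C, D, E, F, G, H}.
This includes all of Schema1, so the common attributes are a superkey of Schema1 — the join is lossless.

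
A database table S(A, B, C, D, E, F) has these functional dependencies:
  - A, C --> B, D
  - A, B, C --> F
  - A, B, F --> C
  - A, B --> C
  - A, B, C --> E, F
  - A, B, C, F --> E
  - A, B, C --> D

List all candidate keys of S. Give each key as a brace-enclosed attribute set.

{A} never appears on the right of any FD, so every key must include it.
{A, B} is a candidate key since {A, B}⁺ = {A, B, C, D, E, F} covers every attribute.
{A, C} is a candidate key since {A, C}⁺ = {A, B, C, D, E, F} covers every attribute.
Any other superkey properly contains one of these, so there are no further candidate keys.

{A, B}, {A, C}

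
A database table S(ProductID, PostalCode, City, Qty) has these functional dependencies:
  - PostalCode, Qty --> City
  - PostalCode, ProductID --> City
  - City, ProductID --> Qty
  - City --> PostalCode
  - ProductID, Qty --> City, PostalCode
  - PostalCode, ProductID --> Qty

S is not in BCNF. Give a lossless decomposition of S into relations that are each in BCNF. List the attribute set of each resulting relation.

Candidate keys of the original relation: {City, ProductID}, {PostalCode, ProductID}, {ProductID, Qty}.
{City, PostalCode, ProductID, Qty}: {PostalCode, Qty} determines {City, PostalCode, Qty} here but is not a superkey — split on PostalCode, Qty --> City, giving {City, PostalCode, Qty} and {PostalCode, ProductID, Qty}.
{City, PostalCode, Qty}: {City} determines {City, PostalCode} here but is not a superkey — split on City --> PostalCode, giving {City, PostalCode} and {City, Qty}.
{City, PostalCode} is in BCNF.
{City, Qty} is in BCNF.
{PostalCode, ProductID, Qty} is in BCNF.

{City, PostalCode}; {City, Qty}; {PostalCode, ProductID, Qty}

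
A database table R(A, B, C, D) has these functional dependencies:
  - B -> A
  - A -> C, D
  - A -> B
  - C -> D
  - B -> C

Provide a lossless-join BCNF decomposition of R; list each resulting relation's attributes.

Candidate keys of the original relation: {A}, {B}.
{A, B, C, D}: {C} determines {C, D} here but is not a superkey — split on C -> D, giving {C, D} and {A, B, C}.
{C, D} is in BCNF.
{A, B, C} is in BCNF.

{A, B, C}; {C, D}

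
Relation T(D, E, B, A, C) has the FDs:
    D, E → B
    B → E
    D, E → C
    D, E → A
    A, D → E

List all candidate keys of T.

No FD produces {D}, so it must be in every candidate key.
Closure of {A, D} is {A, B, C, D, E}, the whole schema; {A, D} is a candidate key.
Closure of {B, D} is {A, B, C, D, E}, the whole schema; {B, D} is a candidate key.
Closure of {D, E} is {A, B, C, D, E}, the whole schema; {D, E} is a candidate key.
Any other superkey properly contains one of these, so there are no further candidate keys.

{A, D}, {B, D}, {D, E}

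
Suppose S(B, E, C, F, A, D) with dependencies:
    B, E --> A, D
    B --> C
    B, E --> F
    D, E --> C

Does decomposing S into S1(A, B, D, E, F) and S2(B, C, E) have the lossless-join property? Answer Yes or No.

S1 ∩ S2 = {B, E}; its closure under F is {A, B, C, D, E, F}.
This includes all of S1, so the common attributes are a superkey of S1 — the join is lossless.

Yes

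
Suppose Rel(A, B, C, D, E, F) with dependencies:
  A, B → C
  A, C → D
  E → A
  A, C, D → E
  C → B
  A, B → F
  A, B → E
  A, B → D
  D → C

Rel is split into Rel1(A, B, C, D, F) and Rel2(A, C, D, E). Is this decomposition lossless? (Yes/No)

Common attributes: {A, C, D}; their closure is {A, B, C, D, E, F}.
This includes all of Rel1, so the common attributes are a superkey of Rel1 — the join is lossless.

Yes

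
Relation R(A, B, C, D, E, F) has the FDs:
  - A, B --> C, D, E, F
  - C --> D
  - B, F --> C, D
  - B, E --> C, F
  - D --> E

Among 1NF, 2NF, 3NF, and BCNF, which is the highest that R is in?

2NF

Candidate key: {A, B}. Prime attributes: {A, B}.
C --> D breaks BCNF: {C}⁺ = {C, D, E}, so {C} is not a superkey.
C --> D determines the non-prime attribute {D} from a non-superkey — 3NF is violated.
Checking every proper subset of each key, none determines a non-prime attribute — 2NF is satisfied.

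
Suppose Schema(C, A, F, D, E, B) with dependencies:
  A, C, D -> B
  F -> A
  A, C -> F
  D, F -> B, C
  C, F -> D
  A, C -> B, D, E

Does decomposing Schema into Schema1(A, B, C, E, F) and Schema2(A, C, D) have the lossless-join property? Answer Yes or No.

The shared attributes are {A, C} and {A, C}⁺ = {A, B, C, D, E, F}.
Schema1 is contained in that closure, so Schema1 ∩ Schema2 -> Schema1 holds and the join is lossless.

Yes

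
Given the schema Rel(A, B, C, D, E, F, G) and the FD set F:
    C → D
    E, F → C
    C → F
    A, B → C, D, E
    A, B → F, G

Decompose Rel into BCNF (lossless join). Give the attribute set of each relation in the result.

{A, B, C, E, G}; {C, D, F}

Candidate key of the original relation: {A, B}.
Within {A, B, C, D, E, F, G}: {C}⁺ ∩ {A, B, C, D, E, F, G} = {C, D, F}, not the whole set, so C → D, F violates BCNF; decompose into {C, D, F} and {A, B, C, E, G}.
{C, D, F} has no BCNF violation.
{A, B, C, E, G} has no BCNF violation.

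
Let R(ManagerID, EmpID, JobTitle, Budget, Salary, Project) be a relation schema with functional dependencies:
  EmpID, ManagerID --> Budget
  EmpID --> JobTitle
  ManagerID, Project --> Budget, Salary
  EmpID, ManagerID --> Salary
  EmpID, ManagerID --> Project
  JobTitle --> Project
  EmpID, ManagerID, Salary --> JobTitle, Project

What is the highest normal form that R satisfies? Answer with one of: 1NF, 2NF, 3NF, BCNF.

Candidate key: {EmpID, ManagerID}. Prime attributes: {EmpID, ManagerID}.
For EmpID --> JobTitle we have {EmpID}⁺ = {EmpID, JobTitle, Project}; {EmpID} is not a superkey, so BCNF fails.
Because {JobTitle} is non-prime and the left side of EmpID --> JobTitle is not a superkey, the relation is not in 3NF.
Since {EmpID} ⊂ {EmpID, ManagerID} and {EmpID}⁺ ⊇ {JobTitle, Project} with {JobTitle, Project} non-prime, there is a partial dependency; 2NF fails.

1NF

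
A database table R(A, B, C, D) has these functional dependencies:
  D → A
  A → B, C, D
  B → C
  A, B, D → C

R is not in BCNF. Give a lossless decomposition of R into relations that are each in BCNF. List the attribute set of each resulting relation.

{A, B, D}; {B, C}

Candidate keys of the original relation: {A}, {D}.
Within {A, B, C, D}: {B}⁺ ∩ {A, B, C, D} = {B, C}, not the whole set, so B → C violates BCNF; decompose into {B, C} and {A, B, D}.
{B, C} is in BCNF.
{A, B, D} is in BCNF.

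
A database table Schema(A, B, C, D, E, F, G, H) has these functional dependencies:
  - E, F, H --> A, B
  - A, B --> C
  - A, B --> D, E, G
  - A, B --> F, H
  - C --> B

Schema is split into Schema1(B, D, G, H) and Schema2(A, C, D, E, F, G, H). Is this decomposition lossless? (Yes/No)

The shared attributes are {D, G, H} and {D, G, H}⁺ = {D, G, H}.
The closure covers neither Schema1 nor Schema2 entirely; the join is not lossless.

No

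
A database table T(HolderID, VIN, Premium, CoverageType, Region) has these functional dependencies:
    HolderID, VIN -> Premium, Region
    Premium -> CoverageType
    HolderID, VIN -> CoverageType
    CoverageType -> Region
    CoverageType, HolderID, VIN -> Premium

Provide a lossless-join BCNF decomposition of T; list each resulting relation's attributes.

{CoverageType, Premium}; {CoverageType, Region}; {HolderID, Premium, VIN}

Candidate key of the original relation: {HolderID, VIN}.
{CoverageType, HolderID, Premium, Region, VIN}: {Premium} determines {CoverageType, Premium, Region} here but is not a superkey — split on Premium -> CoverageType, Region, giving {CoverageType, Premium, Region} and {HolderID, Premium, VIN}.
{CoverageType, Premium, Region}: {CoverageType} determines {CoverageType, Region} here but is not a superkey — split on CoverageType -> Region, giving {CoverageType, Region} and {CoverageType, Premium}.
{CoverageType, Region} is in BCNF.
{CoverageType, Premium} is in BCNF.
{HolderID, Premium, VIN} is in BCNF.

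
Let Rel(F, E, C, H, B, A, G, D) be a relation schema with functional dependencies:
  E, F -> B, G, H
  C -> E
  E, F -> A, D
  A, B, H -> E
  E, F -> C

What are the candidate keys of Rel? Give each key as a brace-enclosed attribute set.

No FD produces {F}, so it must be in every candidate key.
{C, F}⁺ = {A, B, C, D, E, F, G, H}, which is every attribute, so {C, F} is a candidate key.
{E, F}⁺ = {A, B, C, D, E, F, G, H}, which is every attribute, so {E, F} is a candidate key.
{A, B, F, H}⁺ = {A, B, C, D, E, F, G, H}, which is every attribute, so {A, B, F, H} is a candidate key.
These are minimal and exhaustive — every other superkey contains one of them.

{A, B, F, H}, {C, F}, {E, F}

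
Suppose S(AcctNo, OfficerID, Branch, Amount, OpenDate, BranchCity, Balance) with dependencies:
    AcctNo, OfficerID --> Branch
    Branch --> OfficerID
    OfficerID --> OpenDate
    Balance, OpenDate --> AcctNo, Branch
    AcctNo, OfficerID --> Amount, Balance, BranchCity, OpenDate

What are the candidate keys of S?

{AcctNo, Branch}, {AcctNo, OfficerID}, {Balance, Branch}, {Balance, OfficerID}, {Balance, OpenDate}

{AcctNo, Branch} is a candidate key since {AcctNo, Branch}⁺ = {AcctNo, Amount, Balance, Branch, BranchCity, OfficerID, OpenDate} covers every attribute.
{AcctNo, OfficerID} is a candidate key since {AcctNo, OfficerID}⁺ = {AcctNo, Amount, Balance, Branch, BranchCity, OfficerID, OpenDate} covers every attribute.
{Balance, Branch} is a candidate key since {Balance, Branch}⁺ = {AcctNo, Amount, Balance, Branch, BranchCity, OfficerID, OpenDate} covers every attribute.
{Balance, OfficerID} is a candidate key since {Balance, OfficerID}⁺ = {AcctNo, Amount, Balance, Branch, BranchCity, OfficerID, OpenDate} covers every attribute.
{Balance, OpenDate} is a candidate key since {Balance, OpenDate}⁺ = {AcctNo, Amount, Balance, Branch, BranchCity, OfficerID, OpenDate} covers every attribute.
Any other superkey properly contains one of these, so there are no further candidate keys.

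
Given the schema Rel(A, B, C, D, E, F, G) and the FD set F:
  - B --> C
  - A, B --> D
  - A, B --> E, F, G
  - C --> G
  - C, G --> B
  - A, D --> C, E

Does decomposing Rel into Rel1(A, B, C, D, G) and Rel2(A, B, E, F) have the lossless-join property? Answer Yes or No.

Common attributes: {A, B}; their closure is {A, B, C, D, E, F, G}.
This includes all of Rel1, so the common attributes are a superkey of Rel1 — the join is lossless.

Yes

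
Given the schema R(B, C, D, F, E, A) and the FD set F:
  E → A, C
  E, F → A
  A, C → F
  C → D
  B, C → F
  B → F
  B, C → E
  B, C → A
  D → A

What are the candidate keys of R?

Attributes never on any right-hand side: {B} — every candidate key must contain it.
{B, C} is a candidate key since {B, C}⁺ = {A, B, C, D, E, F} covers every attribute.
{B, E} is a candidate key since {B, E}⁺ = {A, B, C, D, E, F} covers every attribute.
Any other superkey properly contains one of these, so there are no further candidate keys.

{B, C}, {B, E}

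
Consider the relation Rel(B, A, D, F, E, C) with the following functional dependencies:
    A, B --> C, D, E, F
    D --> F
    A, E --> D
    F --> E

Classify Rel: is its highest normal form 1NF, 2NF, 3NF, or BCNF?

Candidate key: {A, B}. Prime attributes: {A, B}.
For D --> F we have {D}⁺ = {D, E, F}; {D} is not a superkey, so BCNF fails.
D --> F determines the non-prime attribute {F} from a non-superkey — 3NF is violated.
No non-prime attribute depends on a proper subset of any candidate key, so 2NF holds.

2NF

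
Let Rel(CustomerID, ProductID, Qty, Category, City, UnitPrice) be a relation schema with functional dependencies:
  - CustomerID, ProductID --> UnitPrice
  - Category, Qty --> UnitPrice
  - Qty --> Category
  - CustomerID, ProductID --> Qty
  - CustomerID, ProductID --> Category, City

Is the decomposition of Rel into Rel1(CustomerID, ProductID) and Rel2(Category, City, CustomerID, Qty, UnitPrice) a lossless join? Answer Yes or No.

Common attributes: {CustomerID}; their closure is {CustomerID}.
Rel1 ⊄ {CustomerID} and Rel2 ⊄ {CustomerID}, so the split is lossy.

No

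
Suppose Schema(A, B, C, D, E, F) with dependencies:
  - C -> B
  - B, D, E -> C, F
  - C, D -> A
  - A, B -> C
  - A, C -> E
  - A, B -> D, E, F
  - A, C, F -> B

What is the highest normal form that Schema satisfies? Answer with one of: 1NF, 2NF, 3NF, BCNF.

3NF

Candidate keys: {A, B}, {A, C}, {B, D, E}, {C, D}. Prime attributes: {A, B, C, D, E}.
C -> B breaks BCNF: {C}⁺ = {B, C}, so {C} is not a superkey.
But every attribute on its right side ({B}) is prime, and the same holds for every other non-superkey FD, so 3NF still holds.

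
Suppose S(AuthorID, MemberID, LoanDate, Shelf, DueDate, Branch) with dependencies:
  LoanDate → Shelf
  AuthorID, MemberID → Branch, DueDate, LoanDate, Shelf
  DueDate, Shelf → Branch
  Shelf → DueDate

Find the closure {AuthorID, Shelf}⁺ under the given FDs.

Start with {AuthorID, Shelf}.
Shelf → DueDate applies; add {DueDate} → now {AuthorID, DueDate, Shelf}.
DueDate, Shelf → Branch applies; add {Branch} → now {AuthorID, Branch, DueDate, Shelf}.
No further FD applies.

{AuthorID, Branch, DueDate, Shelf}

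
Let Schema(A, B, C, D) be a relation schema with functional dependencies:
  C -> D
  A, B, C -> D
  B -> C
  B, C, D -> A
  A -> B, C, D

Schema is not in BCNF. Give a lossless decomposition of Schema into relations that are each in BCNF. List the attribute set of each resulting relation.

Candidate keys of the original relation: {A}, {B}.
Within {A, B, C, D}: {C}⁺ ∩ {A, B, C, D} = {C, D}, not the whole set, so C -> D violates BCNF; decompose into {C, D} and {A, B, C}.
{C, D} has no BCNF violation.
{A, B, C} has no BCNF violation.

{A, B, C}; {C, D}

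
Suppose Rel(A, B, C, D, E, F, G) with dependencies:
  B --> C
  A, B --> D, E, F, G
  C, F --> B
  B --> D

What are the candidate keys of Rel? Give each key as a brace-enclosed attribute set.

{A, B}, {A, C, F}

No FD produces {A}, so it must be in every candidate key.
Closure of {A, B} is {A, B, C, D, E, F, G}, the whole schema; {A, B} is a candidate key.
Closure of {A, C, F} is {A, B, C, D, E, F, G}, the whole schema; {A, C, F} is a candidate key.
Any other superkey properly contains one of these, so there are no further candidate keys.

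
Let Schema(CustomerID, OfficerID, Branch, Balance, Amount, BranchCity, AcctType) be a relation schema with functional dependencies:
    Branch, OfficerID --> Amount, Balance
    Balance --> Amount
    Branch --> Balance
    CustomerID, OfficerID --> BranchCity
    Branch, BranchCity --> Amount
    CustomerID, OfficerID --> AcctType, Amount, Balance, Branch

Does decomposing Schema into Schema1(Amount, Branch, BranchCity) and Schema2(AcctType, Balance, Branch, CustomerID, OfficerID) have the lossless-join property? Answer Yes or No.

No

Common attributes: {Branch}; their closure is {Amount, Balance, Branch}.
Neither Schema1 nor Schema2 is contained in that closure, so the decomposition is lossy.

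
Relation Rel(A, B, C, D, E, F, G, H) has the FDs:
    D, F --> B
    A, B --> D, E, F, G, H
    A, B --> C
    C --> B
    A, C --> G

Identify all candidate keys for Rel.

{A, B}, {A, C}, {A, D, F}

Attributes never on any right-hand side: {A} — every candidate key must contain it.
{A, B}⁺ = {A, B, C, D, E, F, G, H}, which is every attribute, so {A, B} is a candidate key.
{A, C}⁺ = {A, B, C, D, E, F, G, H}, which is every attribute, so {A, C} is a candidate key.
{A, D, F}⁺ = {A, B, C, D, E, F, G, H}, which is every attribute, so {A, D, F} is a candidate key.
No proper subset of any of these is a key, and no other minimal superkey exists.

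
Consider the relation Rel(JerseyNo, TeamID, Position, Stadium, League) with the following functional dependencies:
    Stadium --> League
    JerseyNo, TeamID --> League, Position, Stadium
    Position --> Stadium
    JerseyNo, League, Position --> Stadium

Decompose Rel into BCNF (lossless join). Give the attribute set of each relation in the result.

Candidate key of the original relation: {JerseyNo, TeamID}.
Within {JerseyNo, League, Position, Stadium, TeamID}: {Stadium}⁺ ∩ {JerseyNo, League, Position, Stadium, TeamID} = {League, Stadium}, not the whole set, so Stadium --> League violates BCNF; decompose into {League, Stadium} and {JerseyNo, Position, Stadium, TeamID}.
{League, Stadium}: every determinant is a superkey — BCNF.
Within {JerseyNo, Position, Stadium, TeamID}: {Position}⁺ ∩ {JerseyNo, Position, Stadium, TeamID} = {Position, Stadium}, not the whole set, so Position --> Stadium violates BCNF; decompose into {Position, Stadium} and {JerseyNo, Position, TeamID}.
{Position, Stadium}: every determinant is a superkey — BCNF.
{JerseyNo, Position, TeamID}: every determinant is a superkey — BCNF.

{JerseyNo, Position, TeamID}; {League, Stadium}; {Position, Stadium}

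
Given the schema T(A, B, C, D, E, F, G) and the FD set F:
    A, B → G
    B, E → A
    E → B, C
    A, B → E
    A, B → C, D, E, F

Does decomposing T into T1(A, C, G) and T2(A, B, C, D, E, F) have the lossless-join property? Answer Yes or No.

No

Common attributes: {A, C}; their closure is {A, C}.
The closure covers neither T1 nor T2 entirely; the join is not lossless.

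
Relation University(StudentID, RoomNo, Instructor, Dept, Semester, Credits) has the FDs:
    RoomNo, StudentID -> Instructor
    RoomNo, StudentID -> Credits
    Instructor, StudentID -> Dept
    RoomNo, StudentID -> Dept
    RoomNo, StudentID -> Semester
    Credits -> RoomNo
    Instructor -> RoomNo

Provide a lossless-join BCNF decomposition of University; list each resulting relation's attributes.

{Credits, Dept, Instructor, Semester, StudentID}; {Credits, RoomNo}

Candidate keys of the original relation: {Credits, StudentID}, {Instructor, StudentID}, {RoomNo, StudentID}.
In {Credits, Dept, Instructor, RoomNo, Semester, StudentID}, {Credits} is not a superkey ({Credits}⁺ restricted to this set is {Credits, RoomNo}), so split on Credits -> RoomNo into {Credits, RoomNo} and {Credits, Dept, Instructor, Semester, StudentID}.
{Credits, RoomNo}: every determinant is a superkey — BCNF.
{Credits, Dept, Instructor, Semester, StudentID}: every determinant is a superkey — BCNF.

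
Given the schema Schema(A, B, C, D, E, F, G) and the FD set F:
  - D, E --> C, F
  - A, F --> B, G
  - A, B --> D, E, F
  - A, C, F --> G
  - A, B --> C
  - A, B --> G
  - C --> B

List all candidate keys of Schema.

No FD produces {A}, so it must be in every candidate key.
{A, B} is a candidate key since {A, B}⁺ = {A, B, C, D, E, F, G} covers every attribute.
{A, C} is a candidate key since {A, C}⁺ = {A, B, C, D, E, F, G} covers every attribute.
{A, F} is a candidate key since {A, F}⁺ = {A, B, C, D, E, F, G} covers every attribute.
{A, D, E} is a candidate key since {A, D, E}⁺ = {A, B, C, D, E, F, G} covers every attribute.
No proper subset of any of these is a key, and no other minimal superkey exists.

{A, B}, {A, C}, {A, D, E}, {A, F}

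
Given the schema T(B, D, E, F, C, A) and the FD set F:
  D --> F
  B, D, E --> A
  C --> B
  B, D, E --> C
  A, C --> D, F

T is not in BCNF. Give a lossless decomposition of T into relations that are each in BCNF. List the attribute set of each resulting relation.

{A, C, D}; {A, C, E}; {B, C}; {D, F}

Candidate keys of the original relation: {A, C, E}, {B, D, E}, {C, D, E}.
Within {A, B, C, D, E, F}: {D}⁺ ∩ {A, B, C, D, E, F} = {D, F}, not the whole set, so D --> F violates BCNF; decompose into {D, F} and {A, B, C, D, E}.
{D, F}: every determinant is a superkey — BCNF.
Within {A, B, C, D, E}: {C}⁺ ∩ {A, B, C, D, E} = {B, C}, not the whole set, so C --> B violates BCNF; decompose into {B, C} and {A, C, D, E}.
{B, C}: every determinant is a superkey — BCNF.
Within {A, C, D, E}: {A, C}⁺ ∩ {A, C, D, E} = {A, C, D}, not the whole set, so A, C --> D violates BCNF; decompose into {A, C, D} and {A, C, E}.
{A, C, D}: every determinant is a superkey — BCNF.
{A, C, E}: every determinant is a superkey — BCNF.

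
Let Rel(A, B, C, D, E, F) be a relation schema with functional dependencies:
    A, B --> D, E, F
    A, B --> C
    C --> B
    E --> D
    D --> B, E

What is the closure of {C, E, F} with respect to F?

Start with {C, E, F}.
C --> B applies; add {B} → now {B, C, E, F}.
E --> D applies; add {D} → now {B, C, D, E, F}.
No further FD applies.

{B, C, D, E, F}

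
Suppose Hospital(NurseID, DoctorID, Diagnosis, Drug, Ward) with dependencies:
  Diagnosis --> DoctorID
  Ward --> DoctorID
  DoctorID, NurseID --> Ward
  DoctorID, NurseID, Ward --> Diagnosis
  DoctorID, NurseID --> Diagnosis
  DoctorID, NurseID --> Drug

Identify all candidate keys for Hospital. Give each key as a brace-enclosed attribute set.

{Diagnosis, NurseID}, {DoctorID, NurseID}, {NurseID, Ward}

{NurseID} never appears on the right of any FD, so every key must include it.
{Diagnosis, NurseID}⁺ = {Diagnosis, DoctorID, Drug, NurseID, Ward}, which is every attribute, so {Diagnosis, NurseID} is a candidate key.
{DoctorID, NurseID}⁺ = {Diagnosis, DoctorID, Drug, NurseID, Ward}, which is every attribute, so {DoctorID, NurseID} is a candidate key.
{NurseID, Ward}⁺ = {Diagnosis, DoctorID, Drug, NurseID, Ward}, which is every attribute, so {NurseID, Ward} is a candidate key.
No proper subset of any of these is a key, and no other minimal superkey exists.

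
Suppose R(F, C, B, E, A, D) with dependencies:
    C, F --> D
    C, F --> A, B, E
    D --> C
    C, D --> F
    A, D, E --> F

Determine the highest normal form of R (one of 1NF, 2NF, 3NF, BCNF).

Candidate keys: {C, F}, {D}. Prime attributes: {C, D, F}.
Every FD has a superkey on the left, so the relation is in BCNF.

BCNF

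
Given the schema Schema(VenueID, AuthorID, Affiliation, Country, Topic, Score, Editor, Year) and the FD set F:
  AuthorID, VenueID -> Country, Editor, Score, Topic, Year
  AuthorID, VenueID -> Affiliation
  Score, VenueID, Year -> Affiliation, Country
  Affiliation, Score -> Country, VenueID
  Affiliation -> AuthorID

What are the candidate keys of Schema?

{Affiliation, Score}, {Affiliation, VenueID}, {AuthorID, VenueID}, {Score, VenueID, Year}

Closure of {Affiliation, Score} is {Affiliation, AuthorID, Country, Editor, Score, Topic, VenueID, Year}, the whole schema; {Affiliation, Score} is a candidate key.
Closure of {Affiliation, VenueID} is {Affiliation, AuthorID, Country, Editor, Score, Topic, VenueID, Year}, the whole schema; {Affiliation, VenueID} is a candidate key.
Closure of {AuthorID, VenueID} is {Affiliation, AuthorID, Country, Editor, Score, Topic, VenueID, Year}, the whole schema; {AuthorID, VenueID} is a candidate key.
Closure of {Score, VenueID, Year} is {Affiliation, AuthorID, Country, Editor, Score, Topic, VenueID, Year}, the whole schema; {Score, VenueID, Year} is a candidate key.
These are minimal and exhaustive — every other superkey contains one of them.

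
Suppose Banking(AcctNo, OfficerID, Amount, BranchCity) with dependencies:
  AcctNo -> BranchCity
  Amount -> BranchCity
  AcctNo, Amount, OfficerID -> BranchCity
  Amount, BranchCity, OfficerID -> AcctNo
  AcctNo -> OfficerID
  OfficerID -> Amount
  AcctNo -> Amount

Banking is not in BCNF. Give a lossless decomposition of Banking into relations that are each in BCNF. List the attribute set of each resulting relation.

{AcctNo, Amount, OfficerID}; {Amount, BranchCity}

Candidate keys of the original relation: {AcctNo}, {OfficerID}.
Within {AcctNo, Amount, BranchCity, OfficerID}: {Amount}⁺ ∩ {AcctNo, Amount, BranchCity, OfficerID} = {Amount, BranchCity}, not the whole set, so Amount -> BranchCity violates BCNF; decompose into {Amount, BranchCity} and {AcctNo, Amount, OfficerID}.
{Amount, BranchCity}: every determinant is a superkey — BCNF.
{AcctNo, Amount, OfficerID}: every determinant is a superkey — BCNF.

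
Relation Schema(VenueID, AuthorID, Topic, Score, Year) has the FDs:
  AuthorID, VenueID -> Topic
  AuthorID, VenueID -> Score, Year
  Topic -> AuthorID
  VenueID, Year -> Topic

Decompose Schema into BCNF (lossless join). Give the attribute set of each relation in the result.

Candidate keys of the original relation: {AuthorID, VenueID}, {Topic, VenueID}, {VenueID, Year}.
{AuthorID, Score, Topic, VenueID, Year}: {Topic} determines {AuthorID, Topic} here but is not a superkey — split on Topic -> AuthorID, giving {AuthorID, Topic} and {Score, Topic, VenueID, Year}.
{AuthorID, Topic} is in BCNF.
{Score, Topic, VenueID, Year} is in BCNF.

{AuthorID, Topic}; {Score, Topic, VenueID, Year}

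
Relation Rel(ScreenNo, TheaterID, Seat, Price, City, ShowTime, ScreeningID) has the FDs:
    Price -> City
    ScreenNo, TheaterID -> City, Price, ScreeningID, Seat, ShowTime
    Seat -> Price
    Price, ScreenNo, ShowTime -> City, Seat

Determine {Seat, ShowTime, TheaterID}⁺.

Start with {Seat, ShowTime, TheaterID}.
Seat -> Price applies; add {Price} → now {Price, Seat, ShowTime, TheaterID}.
Price -> City applies; add {City} → now {City, Price, Seat, ShowTime, TheaterID}.
No further FD applies.

{City, Price, Seat, ShowTime, TheaterID}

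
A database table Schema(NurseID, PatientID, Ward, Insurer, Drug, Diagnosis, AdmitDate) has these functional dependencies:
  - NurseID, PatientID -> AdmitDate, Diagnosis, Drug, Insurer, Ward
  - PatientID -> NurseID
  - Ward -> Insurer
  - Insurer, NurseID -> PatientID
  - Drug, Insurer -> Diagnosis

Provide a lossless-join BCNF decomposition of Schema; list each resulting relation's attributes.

Candidate keys of the original relation: {Insurer, NurseID}, {NurseID, Ward}, {PatientID}.
Within {AdmitDate, Diagnosis, Drug, Insurer, NurseID, PatientID, Ward}: {Ward}⁺ ∩ {AdmitDate, Diagnosis, Drug, Insurer, NurseID, PatientID, Ward} = {Insurer, Ward}, not the whole set, so Ward -> Insurer violates BCNF; decompose into {Insurer, Ward} and {AdmitDate, Diagnosis, Drug, NurseID, PatientID, Ward}.
{Insurer, Ward}: every determinant is a superkey — BCNF.
Within {AdmitDate, Diagnosis, Drug, NurseID, PatientID, Ward}: {Drug, Ward}⁺ ∩ {AdmitDate, Diagnosis, Drug, NurseID, PatientID, Ward} = {Diagnosis, Drug, Ward}, not the whole set, so Drug, Ward -> Diagnosis violates BCNF; decompose into {Diagnosis, Drug, Ward} and {AdmitDate, Drug, NurseID, PatientID, Ward}.
{Diagnosis, Drug, Ward}: every determinant is a superkey — BCNF.
{AdmitDate, Drug, NurseID, PatientID, Ward}: every determinant is a superkey — BCNF.

{AdmitDate, Drug, NurseID, PatientID, Ward}; {Diagnosis, Drug, Ward}; {Insurer, Ward}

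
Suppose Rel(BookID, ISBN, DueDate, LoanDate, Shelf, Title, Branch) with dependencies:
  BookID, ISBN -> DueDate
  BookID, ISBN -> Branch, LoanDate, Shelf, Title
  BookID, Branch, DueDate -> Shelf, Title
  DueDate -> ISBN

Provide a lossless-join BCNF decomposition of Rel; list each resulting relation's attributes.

{BookID, Branch, DueDate, LoanDate, Shelf, Title}; {DueDate, ISBN}

Candidate keys of the original relation: {BookID, DueDate}, {BookID, ISBN}.
In {BookID, Branch, DueDate, ISBN, LoanDate, Shelf, Title}, {DueDate} is not a superkey ({DueDate}⁺ restricted to this set is {DueDate, ISBN}), so split on DueDate -> ISBN into {DueDate, ISBN} and {BookID, Branch, DueDate, LoanDate, Shelf, Title}.
{DueDate, ISBN} is in BCNF.
{BookID, Branch, DueDate, LoanDate, Shelf, Title} is in BCNF.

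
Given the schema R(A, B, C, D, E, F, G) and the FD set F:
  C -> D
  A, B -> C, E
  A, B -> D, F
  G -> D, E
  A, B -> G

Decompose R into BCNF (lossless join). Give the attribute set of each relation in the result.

{A, B, C, F, G}; {C, D}; {E, G}

Candidate key of the original relation: {A, B}.
In {A, B, C, D, E, F, G}, {C} is not a superkey ({C}⁺ restricted to this set is {C, D}), so split on C -> D into {C, D} and {A, B, C, E, F, G}.
{C, D}: every determinant is a superkey — BCNF.
In {A, B, C, E, F, G}, {G} is not a superkey ({G}⁺ restricted to this set is {E, G}), so split on G -> E into {E, G} and {A, B, C, F, G}.
{E, G}: every determinant is a superkey — BCNF.
{A, B, C, F, G}: every determinant is a superkey — BCNF.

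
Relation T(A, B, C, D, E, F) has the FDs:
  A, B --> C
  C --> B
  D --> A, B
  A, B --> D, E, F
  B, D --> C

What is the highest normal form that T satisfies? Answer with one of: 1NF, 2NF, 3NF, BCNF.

3NF

Candidate keys: {A, B}, {A, C}, {D}. Prime attributes: {A, B, C, D}.
C --> B breaks BCNF: {C}⁺ = {B, C}, so {C} is not a superkey.
Its right-hand attributes {B} are all prime, as are those of every other non-superkey FD — the relation is in 3NF.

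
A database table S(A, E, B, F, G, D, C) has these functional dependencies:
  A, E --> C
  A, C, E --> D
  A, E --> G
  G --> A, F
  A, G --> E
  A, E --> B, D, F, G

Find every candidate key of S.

Closure of {G} is {A, B, C, D, E, F, G}, the whole schema; {G} is a candidate key.
Closure of {A, E} is {A, B, C, D, E, F, G}, the whole schema; {A, E} is a candidate key.
Any other superkey properly contains one of these, so there are no further candidate keys.

{A, E}, {G}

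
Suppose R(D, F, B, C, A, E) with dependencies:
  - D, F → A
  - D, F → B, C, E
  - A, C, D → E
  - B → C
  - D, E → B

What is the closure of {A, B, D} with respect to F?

Start with {A, B, D}.
B → C applies; add {C} → now {A, B, C, D}.
A, C, D → E applies; add {E} → now {A, B, C, D, E}.
No further FD applies.

{A, B, C, D, E}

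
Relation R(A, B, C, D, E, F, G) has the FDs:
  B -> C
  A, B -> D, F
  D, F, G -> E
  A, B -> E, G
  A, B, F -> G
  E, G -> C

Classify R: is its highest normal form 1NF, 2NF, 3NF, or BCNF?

1NF

Candidate key: {A, B}. Prime attributes: {A, B}.
B -> C: {B}⁺ = {B, C}, which is not all of the attributes, so the left side is not a superkey — BCNF is violated.
B -> C has non-prime {C} on the right and a non-superkey on the left, so 3NF fails.
Since {B} ⊂ {A, B} and {B}⁺ ⊇ {C} with {C} non-prime, there is a partial dependency; 2NF fails.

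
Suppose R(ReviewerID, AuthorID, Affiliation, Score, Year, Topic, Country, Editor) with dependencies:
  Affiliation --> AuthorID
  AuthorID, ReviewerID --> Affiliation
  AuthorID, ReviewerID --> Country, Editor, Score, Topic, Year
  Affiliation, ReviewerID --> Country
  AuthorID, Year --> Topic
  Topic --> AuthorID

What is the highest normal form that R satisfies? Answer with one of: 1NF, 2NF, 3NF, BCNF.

3NF

Candidate keys: {Affiliation, ReviewerID}, {AuthorID, ReviewerID}, {ReviewerID, Topic}. Prime attributes: {Affiliation, AuthorID, ReviewerID, Topic}.
Affiliation --> AuthorID breaks BCNF: {Affiliation}⁺ = {Affiliation, AuthorID}, so {Affiliation} is not a superkey.
Its right-hand attributes {AuthorID} are all prime, as are those of every other non-superkey FD — the relation is in 3NF.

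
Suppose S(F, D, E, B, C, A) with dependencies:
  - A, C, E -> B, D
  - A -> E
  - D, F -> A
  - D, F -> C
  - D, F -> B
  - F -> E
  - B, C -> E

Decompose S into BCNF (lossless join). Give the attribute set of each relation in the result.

{A, B, C, D}; {A, C, F}; {A, E}

Candidate keys of the original relation: {A, C, F}, {D, F}.
Within {A, B, C, D, E, F}: {A, C, E}⁺ ∩ {A, B, C, D, E, F} = {A, B, C, D, E}, not the whole set, so A, C, E -> B, D violates BCNF; decompose into {A, B, C, D, E} and {A, C, E, F}.
Within {A, B, C, D, E}: {A}⁺ ∩ {A, B, C, D, E} = {A, E}, not the whole set, so A -> E violates BCNF; decompose into {A, E} and {A, B, C, D}.
{A, E} has no BCNF violation.
{A, B, C, D} has no BCNF violation.
Within {A, C, E, F}: {A}⁺ ∩ {A, C, E, F} = {A, E}, not the whole set, so A -> E violates BCNF; decompose into {A, E} and {A, C, F}.
{A, E} has no BCNF violation.
{A, C, F} has no BCNF violation.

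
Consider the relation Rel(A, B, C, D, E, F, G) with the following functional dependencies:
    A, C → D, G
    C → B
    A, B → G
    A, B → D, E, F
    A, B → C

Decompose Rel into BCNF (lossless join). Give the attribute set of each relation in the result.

{A, C, D, E, F, G}; {B, C}

Candidate keys of the original relation: {A, B}, {A, C}.
Within {A, B, C, D, E, F, G}: {C}⁺ ∩ {A, B, C, D, E, F, G} = {B, C}, not the whole set, so C → B violates BCNF; decompose into {B, C} and {A, C, D, E, F, G}.
{B, C} has no BCNF violation.
{A, C, D, E, F, G} has no BCNF violation.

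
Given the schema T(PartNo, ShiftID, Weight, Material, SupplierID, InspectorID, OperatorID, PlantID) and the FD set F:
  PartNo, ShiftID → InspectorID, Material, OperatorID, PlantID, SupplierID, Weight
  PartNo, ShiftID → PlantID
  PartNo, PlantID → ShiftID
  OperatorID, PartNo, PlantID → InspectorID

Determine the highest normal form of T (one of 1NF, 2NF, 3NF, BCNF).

Candidate keys: {PartNo, PlantID}, {PartNo, ShiftID}. Prime attributes: {PartNo, PlantID, ShiftID}.
Each dependency's left side is a superkey — BCNF holds.

BCNF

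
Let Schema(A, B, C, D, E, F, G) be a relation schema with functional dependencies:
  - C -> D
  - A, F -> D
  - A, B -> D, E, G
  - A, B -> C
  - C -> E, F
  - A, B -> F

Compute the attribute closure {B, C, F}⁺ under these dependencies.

{B, C, D, E, F}

Start with {B, C, F}.
C -> D applies; add {D} → now {B, C, D, F}.
C -> E, F applies; add {E} → now {B, C, D, E, F}.
No further FD applies.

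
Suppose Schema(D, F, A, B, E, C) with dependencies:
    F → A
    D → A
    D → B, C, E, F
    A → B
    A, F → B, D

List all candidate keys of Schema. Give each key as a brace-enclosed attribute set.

{D}, {F}

Closure of {D} is {A, B, C, D, E, F}, the whole schema; {D} is a candidate key.
Closure of {F} is {A, B, C, D, E, F}, the whole schema; {F} is a candidate key.
Any other superkey properly contains one of these, so there are no further candidate keys.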